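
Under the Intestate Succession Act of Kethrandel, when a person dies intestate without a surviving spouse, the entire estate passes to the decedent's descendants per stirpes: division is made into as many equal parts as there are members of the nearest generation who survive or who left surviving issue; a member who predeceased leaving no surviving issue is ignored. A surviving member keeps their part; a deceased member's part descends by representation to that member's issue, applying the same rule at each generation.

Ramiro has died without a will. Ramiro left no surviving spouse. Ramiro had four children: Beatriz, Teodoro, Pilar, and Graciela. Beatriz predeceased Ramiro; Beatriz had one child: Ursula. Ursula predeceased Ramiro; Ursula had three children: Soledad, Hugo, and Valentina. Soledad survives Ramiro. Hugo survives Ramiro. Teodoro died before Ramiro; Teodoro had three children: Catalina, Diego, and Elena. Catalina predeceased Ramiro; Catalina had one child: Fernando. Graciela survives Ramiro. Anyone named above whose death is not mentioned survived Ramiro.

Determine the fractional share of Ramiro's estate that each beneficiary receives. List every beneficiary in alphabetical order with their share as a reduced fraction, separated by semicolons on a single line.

There is no surviving spouse, so the entire estate passes to Ramiro's descendants per stirpes.
The estate is divided into 4 equal shares of 1/4 among Beatriz, Teodoro, Pilar, Graciela.
Beatriz predeceased; the 1/4 allotted to Beatriz's branch passes to Beatriz's issue by representation.
Ursula's line is the sole branch at this level, so the full 1/4 passes to Ursula's issue by representation.
The 1/4 is divided into 3 equal shares of 1/12 among Soledad, Hugo, Valentina.
Soledad is living and takes 1/12.
Hugo is living and takes 1/12.
Valentina is living and takes 1/12.
Teodoro predeceased; the 1/4 allotted to Teodoro's branch passes to Teodoro's issue by representation.
The 1/4 is divided into 3 equal shares of 1/12 among Catalina, Diego, Elena.
Catalina predeceased; the 1/12 allotted to Catalina's branch passes to Catalina's issue by representation.
Fernando is the sole taker at this level and receives the full 1/12.
Diego is living and takes 1/12.
Elena is living and takes 1/12.
Pilar is living and takes 1/4.
Graciela is living and takes 1/4.

Diego 1/12; Elena 1/12; Fernando 1/12; Graciela 1/4; Hugo 1/12; Pilar 1/4; Soledad 1/12; Valentina 1/12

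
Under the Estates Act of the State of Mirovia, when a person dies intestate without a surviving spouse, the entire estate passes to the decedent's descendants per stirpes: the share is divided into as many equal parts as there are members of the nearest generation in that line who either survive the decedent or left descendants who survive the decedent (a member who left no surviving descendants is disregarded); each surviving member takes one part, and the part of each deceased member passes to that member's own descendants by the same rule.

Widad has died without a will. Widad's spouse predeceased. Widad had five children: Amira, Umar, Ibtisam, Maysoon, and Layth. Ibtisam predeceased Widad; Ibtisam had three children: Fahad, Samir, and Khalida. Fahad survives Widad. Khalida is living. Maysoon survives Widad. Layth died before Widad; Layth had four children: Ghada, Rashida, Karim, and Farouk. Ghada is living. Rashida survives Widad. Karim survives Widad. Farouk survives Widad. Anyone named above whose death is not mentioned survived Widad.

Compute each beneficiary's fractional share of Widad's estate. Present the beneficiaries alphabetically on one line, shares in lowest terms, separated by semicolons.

There is no surviving spouse, so the entire estate passes to Widad's descendants per stirpes.
The estate is divided into 5 equal shares of 1/5 among Amira, Umar, Ibtisam, Maysoon, Layth.
Amira is living and takes 1/5.
Umar is living and takes 1/5.
Ibtisam predeceased; the 1/5 allotted to Ibtisam's branch passes to Ibtisam's issue by representation.
The 1/5 is divided into 3 equal shares of 1/15 among Fahad, Samir, Khalida.
Fahad is living and takes 1/15.
Samir is living and takes 1/15.
Khalida is living and takes 1/15.
Maysoon is living and takes 1/5.
Layth predeceased; the 1/5 allotted to Layth's branch passes to Layth's issue by representation.
The 1/5 is divided into 4 equal shares of 1/20 among Ghada, Rashida, Karim, Farouk.
Ghada is living and takes 1/20.
Rashida is living and takes 1/20.
Karim is living and takes 1/20.
Farouk is living and takes 1/20.

Amira 1/5; Fahad 1/15; Farouk 1/20; Ghada 1/20; Karim 1/20; Khalida 1/15; Maysoon 1/5; Rashida 1/20; Samir 1/15; Umar 1/5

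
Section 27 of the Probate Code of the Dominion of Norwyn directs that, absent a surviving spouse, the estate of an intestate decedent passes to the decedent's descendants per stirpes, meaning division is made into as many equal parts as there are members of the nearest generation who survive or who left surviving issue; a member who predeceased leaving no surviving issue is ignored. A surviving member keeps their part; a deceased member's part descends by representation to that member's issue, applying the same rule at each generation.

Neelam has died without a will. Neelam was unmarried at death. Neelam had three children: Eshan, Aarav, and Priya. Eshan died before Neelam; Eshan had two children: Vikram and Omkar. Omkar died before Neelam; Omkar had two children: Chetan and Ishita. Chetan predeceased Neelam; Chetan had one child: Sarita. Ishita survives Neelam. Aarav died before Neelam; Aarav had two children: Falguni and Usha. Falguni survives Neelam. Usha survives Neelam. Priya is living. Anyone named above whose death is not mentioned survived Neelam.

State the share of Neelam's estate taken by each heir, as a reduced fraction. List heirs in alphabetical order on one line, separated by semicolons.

There is no surviving spouse, so the entire estate passes to Neelam's descendants per stirpes.
The estate is divided into 3 equal shares of 1/3 among Eshan, Aarav, Priya.
Eshan predeceased; the 1/3 allotted to Eshan's branch passes to Eshan's issue by representation.
The 1/3 is divided into 2 equal shares of 1/6 among Vikram, Omkar.
Vikram is living and takes 1/6.
Omkar predeceased; the 1/6 allotted to Omkar's branch passes to Omkar's issue by representation.
The 1/6 is divided into 2 equal shares of 1/12 among Chetan, Ishita.
Chetan predeceased; the 1/12 allotted to Chetan's branch passes to Chetan's issue by representation.
Sarita is the sole taker at this level and receives the full 1/12.
Ishita is living and takes 1/12.
Aarav predeceased; the 1/3 allotted to Aarav's branch passes to Aarav's issue by representation.
The 1/3 is divided into 2 equal shares of 1/6 among Falguni, Usha.
Falguni is living and takes 1/6.
Usha is living and takes 1/6.
Priya is living and takes 1/3.

Falguni 1/6; Ishita 1/12; Priya 1/3; Sarita 1/12; Usha 1/6; Vikram 1/6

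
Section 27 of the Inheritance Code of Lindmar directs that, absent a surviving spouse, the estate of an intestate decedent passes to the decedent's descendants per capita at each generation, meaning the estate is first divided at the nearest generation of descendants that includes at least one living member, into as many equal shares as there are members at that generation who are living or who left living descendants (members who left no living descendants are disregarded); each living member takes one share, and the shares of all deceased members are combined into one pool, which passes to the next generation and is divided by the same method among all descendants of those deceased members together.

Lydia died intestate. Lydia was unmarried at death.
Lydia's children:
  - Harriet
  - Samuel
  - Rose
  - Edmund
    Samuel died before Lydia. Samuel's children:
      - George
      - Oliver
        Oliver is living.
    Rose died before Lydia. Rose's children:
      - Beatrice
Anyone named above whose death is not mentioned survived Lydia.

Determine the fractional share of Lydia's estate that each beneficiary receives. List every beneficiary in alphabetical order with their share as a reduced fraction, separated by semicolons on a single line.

Beatrice 1/6; Edmund 1/4; George 1/6; Harriet 1/4; Oliver 1/6

There is no surviving spouse, so the entire estate passes to Lydia's descendants per capita at each generation.
At generation 1 (Harriet, Samuel, Rose, Edmund) there are 4 shares of (1)/4 = 1/4 each.
Living: Harriet and Edmund — each takes 1/4.
Deceased: Samuel and Rose. Their combined 1/2 is pooled and carried to generation 2.
At generation 2 (George, Oliver, Beatrice) there are 3 shares of (1/2)/3 = 1/6 each.
Living: George, Oliver, and Beatrice — each takes 1/6.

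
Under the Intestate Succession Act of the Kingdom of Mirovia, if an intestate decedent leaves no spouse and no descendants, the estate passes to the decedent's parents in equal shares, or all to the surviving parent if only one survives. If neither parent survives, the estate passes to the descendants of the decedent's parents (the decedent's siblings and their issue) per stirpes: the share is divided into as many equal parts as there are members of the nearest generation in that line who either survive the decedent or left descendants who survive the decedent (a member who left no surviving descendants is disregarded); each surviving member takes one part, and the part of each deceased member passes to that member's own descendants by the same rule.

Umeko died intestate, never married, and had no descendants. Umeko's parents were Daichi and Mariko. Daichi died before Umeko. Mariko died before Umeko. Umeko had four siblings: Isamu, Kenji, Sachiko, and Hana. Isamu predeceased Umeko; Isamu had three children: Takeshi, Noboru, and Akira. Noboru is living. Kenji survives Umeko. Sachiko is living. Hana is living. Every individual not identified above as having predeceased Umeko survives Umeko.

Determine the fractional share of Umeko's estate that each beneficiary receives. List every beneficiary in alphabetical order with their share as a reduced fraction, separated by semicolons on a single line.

Akira 1/12; Hana 1/4; Kenji 1/4; Noboru 1/12; Sachiko 1/4; Takeshi 1/12

Neither parent survives and there are no descendants, so the estate passes to Umeko's siblings and their issue per stirpes.
The estate is divided into 4 equal shares of 1/4 among Isamu, Kenji, Sachiko, Hana.
Isamu predeceased; the 1/4 allotted to Isamu's branch passes to Isamu's issue by representation.
The 1/4 is divided into 3 equal shares of 1/12 among Takeshi, Noboru, Akira.
Takeshi is living and takes 1/12.
Noboru is living and takes 1/12.
Akira is living and takes 1/12.
Kenji is living and takes 1/4.
Sachiko is living and takes 1/4.
Hana is living and takes 1/4.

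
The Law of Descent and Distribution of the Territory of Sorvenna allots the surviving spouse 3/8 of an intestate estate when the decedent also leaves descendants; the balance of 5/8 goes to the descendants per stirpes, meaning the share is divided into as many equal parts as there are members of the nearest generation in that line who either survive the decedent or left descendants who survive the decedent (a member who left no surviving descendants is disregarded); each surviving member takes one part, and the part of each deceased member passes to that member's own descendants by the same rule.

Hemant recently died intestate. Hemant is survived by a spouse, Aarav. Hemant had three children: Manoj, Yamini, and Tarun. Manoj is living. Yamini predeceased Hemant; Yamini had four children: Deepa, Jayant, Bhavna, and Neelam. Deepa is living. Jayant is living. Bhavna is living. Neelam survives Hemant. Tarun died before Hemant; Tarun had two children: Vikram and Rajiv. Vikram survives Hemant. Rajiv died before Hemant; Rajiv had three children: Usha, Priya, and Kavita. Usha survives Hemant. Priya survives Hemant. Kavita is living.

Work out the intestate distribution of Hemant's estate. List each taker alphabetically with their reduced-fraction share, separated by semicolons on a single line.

Aarav 3/8; Bhavna 5/96; Deepa 5/96; Jayant 5/96; Kavita 5/144; Manoj 5/24; Neelam 5/96; Priya 5/144; Usha 5/144; Vikram 5/48

Aarav, as surviving spouse, takes 3/8.
The remaining 5/8 passes to Hemant's descendants per stirpes.
The 5/8 is divided into 3 equal shares of 5/24 among Manoj, Yamini, Tarun.
Manoj is living and takes 5/24.
Yamini predeceased; the 5/24 allotted to Yamini's branch passes to Yamini's issue by representation.
The 5/24 is divided into 4 equal shares of 5/96 among Deepa, Jayant, Bhavna, Neelam.
Deepa is living and takes 5/96.
Jayant is living and takes 5/96.
Bhavna is living and takes 5/96.
Neelam is living and takes 5/96.
Tarun predeceased; the 5/24 allotted to Tarun's branch passes to Tarun's issue by representation.
The 5/24 is divided into 2 equal shares of 5/48 among Vikram, Rajiv.
Vikram is living and takes 5/48.
Rajiv predeceased; the 5/48 allotted to Rajiv's branch passes to Rajiv's issue by representation.
The 5/48 is divided into 3 equal shares of 5/144 among Usha, Priya, Kavita.
Usha is living and takes 5/144.
Priya is living and takes 5/144.
Kavita is living and takes 5/144.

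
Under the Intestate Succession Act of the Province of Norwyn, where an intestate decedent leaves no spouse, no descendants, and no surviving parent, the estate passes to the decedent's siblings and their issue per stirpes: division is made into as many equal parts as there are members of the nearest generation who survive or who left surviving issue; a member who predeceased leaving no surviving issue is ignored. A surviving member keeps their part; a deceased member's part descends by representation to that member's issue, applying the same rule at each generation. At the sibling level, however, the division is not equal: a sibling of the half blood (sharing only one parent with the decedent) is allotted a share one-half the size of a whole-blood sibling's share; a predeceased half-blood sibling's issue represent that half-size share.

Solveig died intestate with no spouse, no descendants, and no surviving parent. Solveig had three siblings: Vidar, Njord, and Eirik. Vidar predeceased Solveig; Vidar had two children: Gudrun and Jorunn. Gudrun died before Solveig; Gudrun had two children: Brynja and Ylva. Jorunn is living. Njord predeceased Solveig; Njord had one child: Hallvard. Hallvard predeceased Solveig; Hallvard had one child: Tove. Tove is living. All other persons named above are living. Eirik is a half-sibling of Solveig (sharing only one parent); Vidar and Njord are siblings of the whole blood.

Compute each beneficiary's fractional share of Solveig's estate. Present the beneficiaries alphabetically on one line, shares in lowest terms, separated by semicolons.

No spouse, descendants, or parent survives, so the estate passes to Solveig's siblings per stirpes.
Half-blood siblings count for one-half the weight of whole-blood siblings at the initial division.
Dividing 1 in proportion to weights (total weight 5/2): Vidar (weight 1) → 2/5; Njord (weight 1) → 2/5; Eirik (weight 1/2) → 1/5.
Vidar predeceased; the 2/5 allotted to Vidar's branch passes to Vidar's issue by representation.
The 2/5 is divided into 2 equal shares of 1/5 among Gudrun, Jorunn.
Gudrun predeceased; the 1/5 allotted to Gudrun's branch passes to Gudrun's issue by representation.
The 1/5 is divided into 2 equal shares of 1/10 among Brynja, Ylva.
Brynja is living and takes 1/10.
Ylva is living and takes 1/10.
Jorunn is living and takes 1/5.
Njord predeceased; the 2/5 allotted to Njord's branch passes to Njord's issue by representation.
Hallvard's line is the sole branch at this level, so the full 2/5 passes to Hallvard's issue by representation.
Tove is the sole taker at this level and receives the full 2/5.
Eirik is living and takes 1/5.

Brynja 1/10; Eirik 1/5; Jorunn 1/5; Tove 2/5; Ylva 1/10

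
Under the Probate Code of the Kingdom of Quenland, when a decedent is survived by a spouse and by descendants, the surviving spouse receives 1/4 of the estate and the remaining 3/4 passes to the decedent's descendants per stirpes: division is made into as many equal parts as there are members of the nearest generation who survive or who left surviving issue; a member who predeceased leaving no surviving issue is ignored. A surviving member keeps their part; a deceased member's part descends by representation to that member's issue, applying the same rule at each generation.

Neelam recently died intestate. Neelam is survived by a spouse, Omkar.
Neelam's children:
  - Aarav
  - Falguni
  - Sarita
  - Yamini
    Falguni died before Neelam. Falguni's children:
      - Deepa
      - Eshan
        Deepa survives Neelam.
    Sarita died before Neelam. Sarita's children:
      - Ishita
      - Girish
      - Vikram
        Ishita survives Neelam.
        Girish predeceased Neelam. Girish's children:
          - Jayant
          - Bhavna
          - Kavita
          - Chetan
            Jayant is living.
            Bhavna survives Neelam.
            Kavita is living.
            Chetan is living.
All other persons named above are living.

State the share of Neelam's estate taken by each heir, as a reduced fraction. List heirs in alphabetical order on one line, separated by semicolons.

Aarav 3/16; Bhavna 1/64; Chetan 1/64; Deepa 3/32; Eshan 3/32; Ishita 1/16; Jayant 1/64; Kavita 1/64; Omkar 1/4; Vikram 1/16; Yamini 3/16

Omkar, as surviving spouse, takes 1/4.
The remaining 3/4 passes to Neelam's descendants per stirpes.
The 3/4 is divided into 4 equal shares of 3/16 among Aarav, Falguni, Sarita, Yamini.
Aarav is living and takes 3/16.
Falguni predeceased; the 3/16 allotted to Falguni's branch passes to Falguni's issue by representation.
The 3/16 is divided into 2 equal shares of 3/32 among Deepa, Eshan.
Deepa is living and takes 3/32.
Eshan is living and takes 3/32.
Sarita predeceased; the 3/16 allotted to Sarita's branch passes to Sarita's issue by representation.
The 3/16 is divided into 3 equal shares of 1/16 among Ishita, Girish, Vikram.
Ishita is living and takes 1/16.
Girish predeceased; the 1/16 allotted to Girish's branch passes to Girish's issue by representation.
The 1/16 is divided into 4 equal shares of 1/64 among Jayant, Bhavna, Kavita, Chetan.
Jayant is living and takes 1/64.
Bhavna is living and takes 1/64.
Kavita is living and takes 1/64.
Chetan is living and takes 1/64.
Vikram is living and takes 1/16.
Yamini is living and takes 3/16.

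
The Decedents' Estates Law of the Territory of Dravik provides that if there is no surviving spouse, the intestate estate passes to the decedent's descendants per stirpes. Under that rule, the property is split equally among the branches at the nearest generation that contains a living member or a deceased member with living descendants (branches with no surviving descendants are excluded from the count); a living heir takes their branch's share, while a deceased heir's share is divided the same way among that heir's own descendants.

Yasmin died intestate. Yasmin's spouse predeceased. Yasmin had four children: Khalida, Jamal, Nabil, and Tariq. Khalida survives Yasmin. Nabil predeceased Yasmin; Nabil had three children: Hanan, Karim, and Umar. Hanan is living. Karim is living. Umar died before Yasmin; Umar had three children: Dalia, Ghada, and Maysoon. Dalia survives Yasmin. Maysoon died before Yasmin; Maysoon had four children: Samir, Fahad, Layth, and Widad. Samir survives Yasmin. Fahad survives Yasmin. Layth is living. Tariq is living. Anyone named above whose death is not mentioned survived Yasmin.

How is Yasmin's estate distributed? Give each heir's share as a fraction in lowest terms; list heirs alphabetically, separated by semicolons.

There is no surviving spouse, so the entire estate passes to Yasmin's descendants per stirpes.
The estate is divided into 4 equal shares of 1/4 among Khalida, Jamal, Nabil, Tariq.
Khalida is living and takes 1/4.
Jamal is living and takes 1/4.
Nabil predeceased; the 1/4 allotted to Nabil's branch passes to Nabil's issue by representation.
The 1/4 is divided into 3 equal shares of 1/12 among Hanan, Karim, Umar.
Hanan is living and takes 1/12.
Karim is living and takes 1/12.
Umar predeceased; the 1/12 allotted to Umar's branch passes to Umar's issue by representation.
The 1/12 is divided into 3 equal shares of 1/36 among Dalia, Ghada, Maysoon.
Dalia is living and takes 1/36.
Ghada is living and takes 1/36.
Maysoon predeceased; the 1/36 allotted to Maysoon's branch passes to Maysoon's issue by representation.
The 1/36 is divided into 4 equal shares of 1/144 among Samir, Fahad, Layth, Widad.
Samir is living and takes 1/144.
Fahad is living and takes 1/144.
Layth is living and takes 1/144.
Widad is living and takes 1/144.
Tariq is living and takes 1/4.

Dalia 1/36; Fahad 1/144; Ghada 1/36; Hanan 1/12; Jamal 1/4; Karim 1/12; Khalida 1/4; Layth 1/144; Samir 1/144; Tariq 1/4; Widad 1/144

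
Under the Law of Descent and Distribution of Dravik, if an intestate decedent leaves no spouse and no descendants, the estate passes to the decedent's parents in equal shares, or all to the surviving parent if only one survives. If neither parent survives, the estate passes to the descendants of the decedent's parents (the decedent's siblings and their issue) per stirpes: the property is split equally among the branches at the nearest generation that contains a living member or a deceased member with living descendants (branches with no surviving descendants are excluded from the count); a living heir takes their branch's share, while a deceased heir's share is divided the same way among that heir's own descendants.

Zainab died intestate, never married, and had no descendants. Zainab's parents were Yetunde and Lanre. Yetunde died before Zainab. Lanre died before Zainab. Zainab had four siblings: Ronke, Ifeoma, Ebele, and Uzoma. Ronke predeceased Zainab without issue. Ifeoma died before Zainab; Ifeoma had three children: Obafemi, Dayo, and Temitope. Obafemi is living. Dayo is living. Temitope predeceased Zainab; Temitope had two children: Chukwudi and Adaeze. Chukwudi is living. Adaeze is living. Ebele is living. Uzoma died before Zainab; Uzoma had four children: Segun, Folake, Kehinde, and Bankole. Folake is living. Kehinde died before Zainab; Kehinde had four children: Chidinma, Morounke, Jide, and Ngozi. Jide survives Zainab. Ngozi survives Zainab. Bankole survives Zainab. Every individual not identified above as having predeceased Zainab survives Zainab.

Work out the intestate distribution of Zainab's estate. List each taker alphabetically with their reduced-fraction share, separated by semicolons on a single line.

Neither parent survives and there are no descendants, so the estate passes to Zainab's siblings and their issue per stirpes.
Ronke left no surviving issue, so that branch lapses and is disregarded.
The estate is divided into 3 equal shares of 1/3 among Ifeoma, Ebele, Uzoma.
Ifeoma predeceased; the 1/3 allotted to Ifeoma's branch passes to Ifeoma's issue by representation.
The 1/3 is divided into 3 equal shares of 1/9 among Obafemi, Dayo, Temitope.
Obafemi is living and takes 1/9.
Dayo is living and takes 1/9.
Temitope predeceased; the 1/9 allotted to Temitope's branch passes to Temitope's issue by representation.
The 1/9 is divided into 2 equal shares of 1/18 among Chukwudi, Adaeze.
Chukwudi is living and takes 1/18.
Adaeze is living and takes 1/18.
Ebele is living and takes 1/3.
Uzoma predeceased; the 1/3 allotted to Uzoma's branch passes to Uzoma's issue by representation.
The 1/3 is divided into 4 equal shares of 1/12 among Segun, Folake, Kehinde, Bankole.
Segun is living and takes 1/12.
Folake is living and takes 1/12.
Kehinde predeceased; the 1/12 allotted to Kehinde's branch passes to Kehinde's issue by representation.
The 1/12 is divided into 4 equal shares of 1/48 among Chidinma, Morounke, Jide, Ngozi.
Chidinma is living and takes 1/48.
Morounke is living and takes 1/48.
Jide is living and takes 1/48.
Ngozi is living and takes 1/48.
Bankole is living and takes 1/12.

Adaeze 1/18; Bankole 1/12; Chidinma 1/48; Chukwudi 1/18; Dayo 1/9; Ebele 1/3; Folake 1/12; Jide 1/48; Morounke 1/48; Ngozi 1/48; Obafemi 1/9; Segun 1/12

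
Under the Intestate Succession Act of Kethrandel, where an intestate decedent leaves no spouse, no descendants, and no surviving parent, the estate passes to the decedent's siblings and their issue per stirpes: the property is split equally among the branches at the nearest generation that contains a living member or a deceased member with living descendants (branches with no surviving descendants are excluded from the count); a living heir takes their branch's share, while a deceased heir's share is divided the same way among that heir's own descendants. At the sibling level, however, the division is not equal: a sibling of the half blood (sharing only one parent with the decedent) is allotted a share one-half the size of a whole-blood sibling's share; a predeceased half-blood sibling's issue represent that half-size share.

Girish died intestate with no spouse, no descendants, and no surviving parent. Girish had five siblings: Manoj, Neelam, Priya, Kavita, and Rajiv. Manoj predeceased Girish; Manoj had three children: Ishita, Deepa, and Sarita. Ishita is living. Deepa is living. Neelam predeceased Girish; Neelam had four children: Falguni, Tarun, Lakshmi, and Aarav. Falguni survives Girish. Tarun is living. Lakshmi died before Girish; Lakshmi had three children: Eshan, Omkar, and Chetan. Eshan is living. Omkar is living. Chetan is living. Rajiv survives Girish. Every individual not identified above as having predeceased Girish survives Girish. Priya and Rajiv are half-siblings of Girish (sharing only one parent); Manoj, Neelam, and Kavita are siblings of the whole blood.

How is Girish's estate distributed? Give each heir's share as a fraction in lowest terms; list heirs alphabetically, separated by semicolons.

No spouse, descendants, or parent survives, so the estate passes to Girish's siblings per stirpes.
Half-blood siblings count for one-half the weight of whole-blood siblings at the initial division.
Dividing 1 in proportion to weights (total weight 4): Manoj (weight 1) → 1/4; Neelam (weight 1) → 1/4; Priya (weight 1/2) → 1/8; Kavita (weight 1) → 1/4; Rajiv (weight 1/2) → 1/8.
Manoj predeceased; the 1/4 allotted to Manoj's branch passes to Manoj's issue by representation.
The 1/4 is divided into 3 equal shares of 1/12 among Ishita, Deepa, Sarita.
Ishita is living and takes 1/12.
Deepa is living and takes 1/12.
Sarita is living and takes 1/12.
Neelam predeceased; the 1/4 allotted to Neelam's branch passes to Neelam's issue by representation.
The 1/4 is divided into 4 equal shares of 1/16 among Falguni, Tarun, Lakshmi, Aarav.
Falguni is living and takes 1/16.
Tarun is living and takes 1/16.
Lakshmi predeceased; the 1/16 allotted to Lakshmi's branch passes to Lakshmi's issue by representation.
The 1/16 is divided into 3 equal shares of 1/48 among Eshan, Omkar, Chetan.
Eshan is living and takes 1/48.
Omkar is living and takes 1/48.
Chetan is living and takes 1/48.
Aarav is living and takes 1/16.
Priya is living and takes 1/8.
Kavita is living and takes 1/4.
Rajiv is living and takes 1/8.

Aarav 1/16; Chetan 1/48; Deepa 1/12; Eshan 1/48; Falguni 1/16; Ishita 1/12; Kavita 1/4; Omkar 1/48; Priya 1/8; Rajiv 1/8; Sarita 1/12; Tarun 1/16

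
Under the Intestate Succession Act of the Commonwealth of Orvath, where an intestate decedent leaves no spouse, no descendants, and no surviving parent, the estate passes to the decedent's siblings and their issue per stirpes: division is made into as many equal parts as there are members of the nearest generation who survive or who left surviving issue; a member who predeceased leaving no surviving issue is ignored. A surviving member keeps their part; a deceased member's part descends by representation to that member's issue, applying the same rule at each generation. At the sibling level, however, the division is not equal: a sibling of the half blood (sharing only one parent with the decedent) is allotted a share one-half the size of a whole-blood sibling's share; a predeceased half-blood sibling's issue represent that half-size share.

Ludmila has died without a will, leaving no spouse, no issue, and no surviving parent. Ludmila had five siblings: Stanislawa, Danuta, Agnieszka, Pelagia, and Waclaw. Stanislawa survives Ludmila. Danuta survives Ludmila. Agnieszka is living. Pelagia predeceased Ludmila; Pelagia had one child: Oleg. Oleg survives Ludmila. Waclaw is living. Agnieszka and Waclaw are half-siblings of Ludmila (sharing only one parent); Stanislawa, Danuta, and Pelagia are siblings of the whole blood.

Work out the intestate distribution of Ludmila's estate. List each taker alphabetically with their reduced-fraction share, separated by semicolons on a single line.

Agnieszka 1/8; Danuta 1/4; Oleg 1/4; Stanislawa 1/4; Waclaw 1/8

No spouse, descendants, or parent survives, so the estate passes to Ludmila's siblings per stirpes.
Half-blood siblings count for one-half the weight of whole-blood siblings at the initial division.
Dividing 1 in proportion to weights (total weight 4): Stanislawa (weight 1) → 1/4; Danuta (weight 1) → 1/4; Agnieszka (weight 1/2) → 1/8; Pelagia (weight 1) → 1/4; Waclaw (weight 1/2) → 1/8.
Stanislawa is living and takes 1/4.
Danuta is living and takes 1/4.
Agnieszka is living and takes 1/8.
Pelagia predeceased; the 1/4 allotted to Pelagia's branch passes to Pelagia's issue by representation.
Oleg is the sole taker at this level and receives the full 1/4.
Waclaw is living and takes 1/8.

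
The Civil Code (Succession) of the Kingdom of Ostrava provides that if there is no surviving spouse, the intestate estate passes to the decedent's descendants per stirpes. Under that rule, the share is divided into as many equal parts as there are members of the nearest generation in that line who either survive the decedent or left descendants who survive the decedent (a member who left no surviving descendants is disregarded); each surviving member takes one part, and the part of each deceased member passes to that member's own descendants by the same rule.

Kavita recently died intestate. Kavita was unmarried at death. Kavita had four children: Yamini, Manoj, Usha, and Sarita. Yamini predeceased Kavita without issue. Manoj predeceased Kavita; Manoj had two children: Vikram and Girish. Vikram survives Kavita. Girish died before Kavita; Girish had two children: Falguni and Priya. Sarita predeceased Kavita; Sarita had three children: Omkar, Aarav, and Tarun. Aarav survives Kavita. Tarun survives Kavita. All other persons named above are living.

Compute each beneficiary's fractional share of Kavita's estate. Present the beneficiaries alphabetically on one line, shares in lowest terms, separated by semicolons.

There is no surviving spouse, so the entire estate passes to Kavita's descendants per stirpes.
Yamini left no surviving issue, so that branch lapses and is disregarded.
The estate is divided into 3 equal shares of 1/3 among Manoj, Usha, Sarita.
Manoj predeceased; the 1/3 allotted to Manoj's branch passes to Manoj's issue by representation.
The 1/3 is divided into 2 equal shares of 1/6 among Vikram, Girish.
Vikram is living and takes 1/6.
Girish predeceased; the 1/6 allotted to Girish's branch passes to Girish's issue by representation.
The 1/6 is divided into 2 equal shares of 1/12 among Falguni, Priya.
Falguni is living and takes 1/12.
Priya is living and takes 1/12.
Usha is living and takes 1/3.
Sarita predeceased; the 1/3 allotted to Sarita's branch passes to Sarita's issue by representation.
The 1/3 is divided into 3 equal shares of 1/9 among Omkar, Aarav, Tarun.
Omkar is living and takes 1/9.
Aarav is living and takes 1/9.
Tarun is living and takes 1/9.

Aarav 1/9; Falguni 1/12; Omkar 1/9; Priya 1/12; Tarun 1/9; Usha 1/3; Vikram 1/6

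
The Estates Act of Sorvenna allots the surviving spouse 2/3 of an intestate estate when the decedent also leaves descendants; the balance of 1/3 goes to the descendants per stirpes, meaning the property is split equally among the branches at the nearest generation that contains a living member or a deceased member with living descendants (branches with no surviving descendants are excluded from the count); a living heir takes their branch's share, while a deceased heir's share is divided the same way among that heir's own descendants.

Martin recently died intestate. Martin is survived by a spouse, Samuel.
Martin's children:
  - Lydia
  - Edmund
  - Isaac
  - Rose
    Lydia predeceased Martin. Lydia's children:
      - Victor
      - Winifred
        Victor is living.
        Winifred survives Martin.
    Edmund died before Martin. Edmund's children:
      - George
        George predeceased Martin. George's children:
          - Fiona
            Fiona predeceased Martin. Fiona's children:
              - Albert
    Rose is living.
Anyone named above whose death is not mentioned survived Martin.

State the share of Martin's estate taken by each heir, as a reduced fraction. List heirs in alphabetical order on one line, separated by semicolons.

Albert 1/12; Isaac 1/12; Rose 1/12; Samuel 2/3; Victor 1/24; Winifred 1/24

Samuel, as surviving spouse, takes 2/3.
The remaining 1/3 passes to Martin's descendants per stirpes.
The 1/3 is divided into 4 equal shares of 1/12 among Lydia, Edmund, Isaac, Rose.
Lydia predeceased; the 1/12 allotted to Lydia's branch passes to Lydia's issue by representation.
The 1/12 is divided into 2 equal shares of 1/24 among Victor, Winifred.
Victor is living and takes 1/24.
Winifred is living and takes 1/24.
Edmund predeceased; the 1/12 allotted to Edmund's branch passes to Edmund's issue by representation.
George's line is the sole branch at this level, so the full 1/12 passes to George's issue by representation.
Fiona's line is the sole branch at this level, so the full 1/12 passes to Fiona's issue by representation.
Albert is the sole taker at this level and receives the full 1/12.
Isaac is living and takes 1/12.
Rose is living and takes 1/12.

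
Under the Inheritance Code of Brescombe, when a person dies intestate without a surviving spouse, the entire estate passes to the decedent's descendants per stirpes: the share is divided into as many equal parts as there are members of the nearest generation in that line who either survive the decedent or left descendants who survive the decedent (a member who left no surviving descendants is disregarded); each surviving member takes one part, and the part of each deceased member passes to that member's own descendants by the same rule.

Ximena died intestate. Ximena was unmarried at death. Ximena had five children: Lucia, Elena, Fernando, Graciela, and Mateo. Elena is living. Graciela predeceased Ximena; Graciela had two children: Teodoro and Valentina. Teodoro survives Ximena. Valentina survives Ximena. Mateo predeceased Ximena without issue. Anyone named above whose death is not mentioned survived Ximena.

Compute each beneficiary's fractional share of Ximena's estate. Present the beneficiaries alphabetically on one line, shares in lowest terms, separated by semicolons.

There is no surviving spouse, so the entire estate passes to Ximena's descendants per stirpes.
Mateo left no surviving issue, so that branch lapses and is disregarded.
The estate is divided into 4 equal shares of 1/4 among Lucia, Elena, Fernando, Graciela.
Lucia is living and takes 1/4.
Elena is living and takes 1/4.
Fernando is living and takes 1/4.
Graciela predeceased; the 1/4 allotted to Graciela's branch passes to Graciela's issue by representation.
The 1/4 is divided into 2 equal shares of 1/8 among Teodoro, Valentina.
Teodoro is living and takes 1/8.
Valentina is living and takes 1/8.

Elena 1/4; Fernando 1/4; Lucia 1/4; Teodoro 1/8; Valentina 1/8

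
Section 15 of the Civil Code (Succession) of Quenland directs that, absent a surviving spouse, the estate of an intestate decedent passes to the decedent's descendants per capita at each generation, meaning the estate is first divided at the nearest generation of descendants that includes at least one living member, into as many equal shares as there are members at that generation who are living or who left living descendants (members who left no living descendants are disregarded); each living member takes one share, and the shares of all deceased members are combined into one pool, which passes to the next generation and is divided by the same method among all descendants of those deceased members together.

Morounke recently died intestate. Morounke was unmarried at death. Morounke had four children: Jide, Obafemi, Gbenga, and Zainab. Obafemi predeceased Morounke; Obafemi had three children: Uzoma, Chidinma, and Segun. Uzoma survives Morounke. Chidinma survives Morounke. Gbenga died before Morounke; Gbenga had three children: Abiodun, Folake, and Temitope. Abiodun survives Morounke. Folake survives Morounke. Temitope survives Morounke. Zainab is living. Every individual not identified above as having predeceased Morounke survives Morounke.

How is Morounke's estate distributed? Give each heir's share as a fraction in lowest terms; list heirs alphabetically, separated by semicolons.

There is no surviving spouse, so the entire estate passes to Morounke's descendants per capita at each generation.
At generation 1 (Jide, Obafemi, Gbenga, Zainab) there are 4 shares of (1)/4 = 1/4 each.
Living: Jide and Zainab — each takes 1/4.
Deceased: Obafemi and Gbenga. Their combined 1/2 is pooled and carried to generation 2.
At generation 2 (Uzoma, Chidinma, Segun, Abiodun, Folake, Temitope) there are 6 shares of (1/2)/6 = 1/12 each.
Living: Uzoma, Chidinma, Segun, Abiodun, Folake, and Temitope — each takes 1/12.

Abiodun 1/12; Chidinma 1/12; Folake 1/12; Jide 1/4; Segun 1/12; Temitope 1/12; Uzoma 1/12; Zainab 1/4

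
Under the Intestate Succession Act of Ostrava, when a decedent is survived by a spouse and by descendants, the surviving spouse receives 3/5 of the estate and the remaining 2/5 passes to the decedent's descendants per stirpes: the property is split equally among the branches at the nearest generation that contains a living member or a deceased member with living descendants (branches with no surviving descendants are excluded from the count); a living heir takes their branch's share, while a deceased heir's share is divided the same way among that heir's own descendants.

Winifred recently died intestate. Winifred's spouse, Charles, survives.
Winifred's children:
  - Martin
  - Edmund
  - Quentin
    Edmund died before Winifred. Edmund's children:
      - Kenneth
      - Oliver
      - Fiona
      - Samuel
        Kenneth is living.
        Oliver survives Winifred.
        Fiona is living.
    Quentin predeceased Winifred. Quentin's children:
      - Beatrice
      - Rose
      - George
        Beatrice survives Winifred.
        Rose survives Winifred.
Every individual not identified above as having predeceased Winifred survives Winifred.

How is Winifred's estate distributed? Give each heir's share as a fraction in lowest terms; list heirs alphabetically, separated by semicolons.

Beatrice 2/45; Charles 3/5; Fiona 1/30; George 2/45; Kenneth 1/30; Martin 2/15; Oliver 1/30; Rose 2/45; Samuel 1/30

Charles, as surviving spouse, takes 3/5.
The remaining 2/5 passes to Winifred's descendants per stirpes.
The 2/5 is divided into 3 equal shares of 2/15 among Martin, Edmund, Quentin.
Martin is living and takes 2/15.
Edmund predeceased; the 2/15 allotted to Edmund's branch passes to Edmund's issue by representation.
The 2/15 is divided into 4 equal shares of 1/30 among Kenneth, Oliver, Fiona, Samuel.
Kenneth is living and takes 1/30.
Oliver is living and takes 1/30.
Fiona is living and takes 1/30.
Samuel is living and takes 1/30.
Quentin predeceased; the 2/15 allotted to Quentin's branch passes to Quentin's issue by representation.
The 2/15 is divided into 3 equal shares of 2/45 among Beatrice, Rose, George.
Beatrice is living and takes 2/45.
Rose is living and takes 2/45.
George is living and takes 2/45.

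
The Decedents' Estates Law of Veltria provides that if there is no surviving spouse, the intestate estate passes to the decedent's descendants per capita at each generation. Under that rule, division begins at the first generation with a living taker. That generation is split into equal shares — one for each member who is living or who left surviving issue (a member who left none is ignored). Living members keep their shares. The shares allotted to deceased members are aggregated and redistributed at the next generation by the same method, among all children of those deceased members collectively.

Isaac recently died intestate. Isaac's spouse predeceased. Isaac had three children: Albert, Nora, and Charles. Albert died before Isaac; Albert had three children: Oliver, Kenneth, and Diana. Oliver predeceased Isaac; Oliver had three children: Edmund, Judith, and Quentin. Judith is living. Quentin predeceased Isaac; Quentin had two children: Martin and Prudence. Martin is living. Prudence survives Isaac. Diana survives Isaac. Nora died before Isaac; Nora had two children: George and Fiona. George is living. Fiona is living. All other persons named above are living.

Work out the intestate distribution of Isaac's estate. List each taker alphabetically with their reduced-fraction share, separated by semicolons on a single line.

Charles 1/3; Diana 2/15; Edmund 2/45; Fiona 2/15; George 2/15; Judith 2/45; Kenneth 2/15; Martin 1/45; Prudence 1/45

There is no surviving spouse, so the entire estate passes to Isaac's descendants per capita at each generation.
At generation 1 (Albert, Nora, Charles) there are 3 shares of (1)/3 = 1/3 each.
Living: Charles — each takes 1/3.
Deceased: Albert and Nora. Their combined 2/3 is pooled and carried to generation 2.
At generation 2 (Oliver, Kenneth, Diana, George, Fiona) there are 5 shares of (2/3)/5 = 2/15 each.
Living: Kenneth, Diana, George, and Fiona — each takes 2/15.
Deceased: Oliver. That 2/15 share is carried to generation 3.
At generation 3 (Edmund, Judith, Quentin) there are 3 shares of (2/15)/3 = 2/45 each.
Living: Edmund and Judith — each takes 2/45.
Deceased: Quentin. That 2/45 share is carried to generation 4.
At generation 4 (Martin, Prudence) there are 2 shares of (2/45)/2 = 1/45 each.
Living: Martin and Prudence — each takes 1/45.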